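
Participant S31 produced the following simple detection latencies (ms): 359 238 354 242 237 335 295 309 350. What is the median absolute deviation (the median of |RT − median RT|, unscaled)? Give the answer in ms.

Sorted: 237, 238, 242, 295, 309, 335, 350, 354, 359 → median = 309
|x − 309|: 50, 71, 45, 67, 72, 26, 14, 0, 41
Sorted deviations: 0, 14, 26, 41, 45, 50, 67, 71, 72 → MAD = 45

45 ms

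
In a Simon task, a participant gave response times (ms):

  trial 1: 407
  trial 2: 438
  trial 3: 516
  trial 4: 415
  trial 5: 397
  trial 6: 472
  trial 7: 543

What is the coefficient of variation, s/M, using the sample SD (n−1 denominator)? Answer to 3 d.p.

0.125

n = 7, Σ = 3188, M = 455.4286
Σ(x−M)² = 19309.714; s = √(19309.714/6) = 56.7299
CV = 56.7299 / 455.4286 = 0.12456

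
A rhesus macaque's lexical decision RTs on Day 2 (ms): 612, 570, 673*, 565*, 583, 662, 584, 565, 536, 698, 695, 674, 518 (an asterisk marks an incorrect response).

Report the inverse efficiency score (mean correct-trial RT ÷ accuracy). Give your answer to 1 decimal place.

Correct trials (n=11): 612, 570, 583, 662, 584, 565, 536, 698, 695, 674, 518
Mean correct RT = 6697/11 = 608.8182 ms
Proportion correct = 11/13
IES = 608.8182 / (11/13) = 719.512 ms

719.5 ms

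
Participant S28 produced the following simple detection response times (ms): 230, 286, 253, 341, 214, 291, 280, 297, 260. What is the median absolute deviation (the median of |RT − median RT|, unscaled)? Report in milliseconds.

20 ms

Sorted: 214, 230, 253, 260, 280, 286, 291, 297, 341 → median = 280
|x − 280|: 50, 6, 27, 61, 66, 11, 0, 17, 20
Sorted deviations: 0, 6, 11, 17, 20, 27, 50, 61, 66 → MAD = 20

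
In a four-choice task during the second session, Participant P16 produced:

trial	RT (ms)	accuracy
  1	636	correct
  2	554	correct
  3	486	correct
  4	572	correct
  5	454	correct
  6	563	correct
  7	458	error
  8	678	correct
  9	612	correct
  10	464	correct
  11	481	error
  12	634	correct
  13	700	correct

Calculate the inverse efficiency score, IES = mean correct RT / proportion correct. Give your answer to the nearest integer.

683 ms

Correct trials (n=11): 636, 554, 486, 572, 454, 563, 678, 612, 464, 634, 700
Mean correct RT = 6353/11 = 577.5455 ms
Proportion correct = 11/13
IES = 577.5455 / (11/13) = 682.554 ms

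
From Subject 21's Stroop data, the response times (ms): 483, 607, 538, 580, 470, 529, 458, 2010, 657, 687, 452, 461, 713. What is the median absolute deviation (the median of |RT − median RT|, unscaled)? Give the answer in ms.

Sorted: 452, 458, 461, 470, 483, 529, 538, 580, 607, 657, 687, 713, 2010 → median = 538
|x − 538|: 55, 69, 0, 42, 68, 9, 80, 1472, 119, 149, 86, 77, 175
Sorted deviations: 0, 9, 42, 55, 68, 69, 77, 80, 86, 119, 149, 175, 1472 → MAD = 77

77 ms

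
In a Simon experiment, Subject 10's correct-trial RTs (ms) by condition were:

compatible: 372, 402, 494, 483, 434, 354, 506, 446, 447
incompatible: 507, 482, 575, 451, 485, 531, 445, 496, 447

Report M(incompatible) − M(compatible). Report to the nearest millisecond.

53 ms

M(compatible) = 3938/9 = 437.556
M(incompatible) = 4419/9 = 491.000
Difference = 491.000 − 437.556 = 53.444 ms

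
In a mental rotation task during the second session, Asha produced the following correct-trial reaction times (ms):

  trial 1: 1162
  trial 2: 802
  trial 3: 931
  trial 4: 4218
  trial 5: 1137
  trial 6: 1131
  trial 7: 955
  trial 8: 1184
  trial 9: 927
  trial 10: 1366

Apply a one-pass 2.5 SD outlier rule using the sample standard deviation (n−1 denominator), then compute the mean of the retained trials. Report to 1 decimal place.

n = 10, ΣRT = 13813, M = 1381.300
Σ(x−M)² = 9182932.10; s = √(9182932.10/9) = 1010.112
Cutoffs: 1381.300 ± 2.5·1010.112 → [-1144.0, 3906.6]
Outside: 4218 → excluded.
Retained (n=9): Σ = 9595, mean = 9595/9 = 1066.111

1066.1 ms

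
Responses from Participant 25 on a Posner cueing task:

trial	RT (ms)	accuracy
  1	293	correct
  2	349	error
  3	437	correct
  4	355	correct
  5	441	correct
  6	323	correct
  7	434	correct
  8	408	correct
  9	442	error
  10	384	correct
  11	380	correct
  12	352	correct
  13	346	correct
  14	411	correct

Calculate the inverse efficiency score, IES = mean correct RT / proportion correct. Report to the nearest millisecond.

Correct trials (n=12): 293, 437, 355, 441, 323, 434, 408, 384, 380, 352, 346, 411
Mean correct RT = 4564/12 = 380.3333 ms
Proportion correct = 12/14
IES = 380.3333 / (12/14) = 443.722 ms

444 ms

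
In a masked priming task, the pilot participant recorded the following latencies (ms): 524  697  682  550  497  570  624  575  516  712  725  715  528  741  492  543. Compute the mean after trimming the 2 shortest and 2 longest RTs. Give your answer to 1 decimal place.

603.0 ms

Sorted: 492, 497, 516, 524, 528, 543, 550, 570, 575, 624, 682, 697, 712, 715, 725, 741
Drop lowest 2 (492, 497) and highest 2 (725, 741)
Remaining (n=12): Σ = 7236, mean = 7236/12 = 603.000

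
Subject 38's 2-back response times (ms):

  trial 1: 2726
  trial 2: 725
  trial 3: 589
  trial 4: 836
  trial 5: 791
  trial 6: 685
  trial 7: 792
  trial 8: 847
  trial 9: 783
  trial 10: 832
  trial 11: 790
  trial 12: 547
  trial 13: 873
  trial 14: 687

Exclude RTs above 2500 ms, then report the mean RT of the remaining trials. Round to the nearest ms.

752 ms

Excluded: 2726
Retained (n=13): Σ = 9777
Mean = 9777/13 = 752.0769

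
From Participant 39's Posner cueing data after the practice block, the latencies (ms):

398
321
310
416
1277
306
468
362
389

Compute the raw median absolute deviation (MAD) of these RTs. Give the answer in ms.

Sorted: 306, 310, 321, 362, 389, 398, 416, 468, 1277 → median = 389
|x − 389|: 9, 68, 79, 27, 888, 83, 79, 27, 0
Sorted deviations: 0, 9, 27, 27, 68, 79, 79, 83, 888 → MAD = 68

68 ms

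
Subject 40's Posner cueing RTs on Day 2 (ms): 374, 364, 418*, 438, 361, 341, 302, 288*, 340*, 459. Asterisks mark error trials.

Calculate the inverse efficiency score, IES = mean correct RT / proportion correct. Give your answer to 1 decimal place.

538.6 ms

Correct trials (n=7): 374, 364, 438, 361, 341, 302, 459
Mean correct RT = 2639/7 = 377.0000 ms
Proportion correct = 7/10
IES = 377.0000 / (7/10) = 538.571 ms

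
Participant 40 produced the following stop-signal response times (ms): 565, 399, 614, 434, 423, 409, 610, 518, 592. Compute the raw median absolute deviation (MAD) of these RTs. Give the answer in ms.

92 ms

Sorted: 399, 409, 423, 434, 518, 565, 592, 610, 614 → median = 518
|x − 518|: 47, 119, 96, 84, 95, 109, 92, 0, 74
Sorted deviations: 0, 47, 74, 84, 92, 95, 96, 109, 119 → MAD = 92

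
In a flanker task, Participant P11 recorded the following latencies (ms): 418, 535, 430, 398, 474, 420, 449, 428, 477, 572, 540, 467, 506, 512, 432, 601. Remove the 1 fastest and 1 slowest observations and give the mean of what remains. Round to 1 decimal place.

475.7 ms

Sorted: 398, 418, 420, 428, 430, 432, 449, 467, 474, 477, 506, 512, 535, 540, 572, 601
Drop lowest 1 (398) and highest 1 (601)
Remaining (n=14): Σ = 6660, mean = 6660/14 = 475.714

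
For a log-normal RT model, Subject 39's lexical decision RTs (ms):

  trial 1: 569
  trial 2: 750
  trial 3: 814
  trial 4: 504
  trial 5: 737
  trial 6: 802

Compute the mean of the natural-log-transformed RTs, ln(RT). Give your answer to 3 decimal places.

6.530

ln(RT): 6.3439, 6.6201, 6.7020, 6.2226, 6.6026, 6.6871
Σ ln(RT) = 39.1782
Mean = 39.1782/6 = 6.52970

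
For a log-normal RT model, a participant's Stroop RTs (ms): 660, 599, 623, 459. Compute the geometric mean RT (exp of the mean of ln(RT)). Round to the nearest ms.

ln(RT): 6.4922, 6.3953, 6.4345, 6.1291
Mean ln(RT) = 25.4511/4 = 6.36277
Geometric mean = exp(6.36277) = 579.85 ms

580 ms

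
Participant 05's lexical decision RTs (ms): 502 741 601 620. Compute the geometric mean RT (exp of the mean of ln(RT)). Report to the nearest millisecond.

ln(RT): 6.2186, 6.6080, 6.3986, 6.4297
Mean ln(RT) = 25.6549/4 = 6.41373
Geometric mean = exp(6.41373) = 610.16 ms

610 ms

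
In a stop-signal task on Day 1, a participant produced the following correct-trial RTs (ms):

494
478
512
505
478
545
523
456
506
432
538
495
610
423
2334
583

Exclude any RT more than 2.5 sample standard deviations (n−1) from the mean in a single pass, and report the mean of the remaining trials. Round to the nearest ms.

n = 16, ΣRT = 9912, M = 619.500
Σ(x−M)² = 3171782.00; s = √(3171782.00/15) = 459.839
Cutoffs: 619.500 ± 2.5·459.839 → [-530.1, 1769.1]
Outside: 2334 → excluded.
Retained (n=15): Σ = 7578, mean = 7578/15 = 505.200

505 ms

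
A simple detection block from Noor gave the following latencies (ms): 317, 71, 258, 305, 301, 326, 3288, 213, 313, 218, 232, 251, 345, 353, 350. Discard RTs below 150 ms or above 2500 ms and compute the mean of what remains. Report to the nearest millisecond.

291 ms

Excluded: 71, 3288
Retained (n=13): Σ = 3782
Mean = 3782/13 = 290.9231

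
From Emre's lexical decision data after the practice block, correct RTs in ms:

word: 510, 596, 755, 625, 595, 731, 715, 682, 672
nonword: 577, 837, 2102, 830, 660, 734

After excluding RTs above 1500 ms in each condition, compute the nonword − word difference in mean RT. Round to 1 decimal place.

74.2 ms

nonword: exclude 2102
M(word) = 5881/9 = 653.444
M(nonword) = 3638/5 = 727.600
Difference = 727.600 − 653.444 = 74.156 ms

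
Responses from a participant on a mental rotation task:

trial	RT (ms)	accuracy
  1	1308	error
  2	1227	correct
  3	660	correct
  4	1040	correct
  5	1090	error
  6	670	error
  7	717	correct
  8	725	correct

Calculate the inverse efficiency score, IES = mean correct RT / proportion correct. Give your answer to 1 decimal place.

Correct trials (n=5): 1227, 660, 1040, 717, 725
Mean correct RT = 4369/5 = 873.8000 ms
Proportion correct = 5/8
IES = 873.8000 / (5/8) = 1398.080 ms

1398.1 ms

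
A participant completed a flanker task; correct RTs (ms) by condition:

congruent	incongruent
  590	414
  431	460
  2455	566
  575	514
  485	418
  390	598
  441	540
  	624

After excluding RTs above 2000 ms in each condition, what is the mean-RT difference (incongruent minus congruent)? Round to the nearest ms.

congruent: exclude 2455
M(congruent) = 2912/6 = 485.333
M(incongruent) = 4134/8 = 516.750
Difference = 516.750 − 485.333 = 31.417 ms

31 ms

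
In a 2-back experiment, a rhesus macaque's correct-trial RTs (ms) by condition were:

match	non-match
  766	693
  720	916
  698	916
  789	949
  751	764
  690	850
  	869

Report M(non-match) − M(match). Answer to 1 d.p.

M(match) = 4414/6 = 735.667
M(non-match) = 5957/7 = 851.000
Difference = 851.000 − 735.667 = 115.333 ms

115.3 ms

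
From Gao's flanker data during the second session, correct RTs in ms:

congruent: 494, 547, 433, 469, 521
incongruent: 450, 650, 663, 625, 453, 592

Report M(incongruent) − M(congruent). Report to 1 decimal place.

M(congruent) = 2464/5 = 492.800
M(incongruent) = 3433/6 = 572.167
Difference = 572.167 − 492.800 = 79.367 ms

79.4 ms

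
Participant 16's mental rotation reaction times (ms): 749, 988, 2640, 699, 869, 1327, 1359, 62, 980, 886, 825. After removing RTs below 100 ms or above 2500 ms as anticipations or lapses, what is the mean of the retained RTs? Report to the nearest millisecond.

Excluded: 62, 2640
Retained (n=9): Σ = 8682
Mean = 8682/9 = 964.6667

965 ms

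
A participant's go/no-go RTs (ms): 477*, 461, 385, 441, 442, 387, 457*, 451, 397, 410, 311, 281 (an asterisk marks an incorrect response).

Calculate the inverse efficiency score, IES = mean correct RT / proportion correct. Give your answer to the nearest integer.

476 ms

Correct trials (n=10): 461, 385, 441, 442, 387, 451, 397, 410, 311, 281
Mean correct RT = 3966/10 = 396.6000 ms
Proportion correct = 10/12
IES = 396.6000 / (10/12) = 475.920 ms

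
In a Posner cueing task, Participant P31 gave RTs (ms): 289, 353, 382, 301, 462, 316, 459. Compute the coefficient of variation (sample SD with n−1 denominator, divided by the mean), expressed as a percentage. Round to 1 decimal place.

n = 7, Σ = 2562, M = 366.0000
Σ(x−M)² = 30944.000; s = √(30944.000/6) = 71.8146
CV = 71.8146 / 366.0000 = 0.19621 = 19.621%

19.6%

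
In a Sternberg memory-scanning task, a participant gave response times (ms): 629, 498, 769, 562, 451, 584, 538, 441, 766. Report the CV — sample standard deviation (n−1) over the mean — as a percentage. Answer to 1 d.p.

n = 9, Σ = 5238, M = 582.0000
Σ(x−M)² = 117472.000; s = √(117472.000/8) = 121.1776
CV = 121.1776 / 582.0000 = 0.20821 = 20.821%

20.8%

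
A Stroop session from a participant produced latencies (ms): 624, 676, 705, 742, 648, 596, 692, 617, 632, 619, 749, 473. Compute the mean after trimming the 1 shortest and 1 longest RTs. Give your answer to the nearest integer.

655 ms

Sorted: 473, 596, 617, 619, 624, 632, 648, 676, 692, 705, 742, 749
Drop lowest 1 (473) and highest 1 (749)
Remaining (n=10): Σ = 6551, mean = 6551/10 = 655.100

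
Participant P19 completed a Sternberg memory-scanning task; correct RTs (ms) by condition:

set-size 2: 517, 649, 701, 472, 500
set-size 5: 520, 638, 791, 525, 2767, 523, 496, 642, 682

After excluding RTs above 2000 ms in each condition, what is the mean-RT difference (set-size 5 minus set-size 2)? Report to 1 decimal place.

set-size 5: exclude 2767
M(set-size 2) = 2839/5 = 567.800
M(set-size 5) = 4817/8 = 602.125
Difference = 602.125 − 567.800 = 34.325 ms

34.3 ms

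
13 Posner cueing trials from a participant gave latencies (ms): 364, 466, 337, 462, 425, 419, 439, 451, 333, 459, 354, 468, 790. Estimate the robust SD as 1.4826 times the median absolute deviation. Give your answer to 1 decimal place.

40.0 ms

Sorted: 333, 337, 354, 364, 419, 425, 439, 451, 459, 462, 466, 468, 790 → median = 439
|x − 439| sorted: 0, 12, 14, 20, 20, 23, 27, 29, 75, 85, 102, 106, 351 → MAD = 27
Robust SD ≈ 1.4826 × 27 = 40.030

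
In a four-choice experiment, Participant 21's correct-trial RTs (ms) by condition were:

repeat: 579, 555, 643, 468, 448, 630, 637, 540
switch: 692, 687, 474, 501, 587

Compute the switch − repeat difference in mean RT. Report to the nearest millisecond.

M(repeat) = 4500/8 = 562.500
M(switch) = 2941/5 = 588.200
Difference = 588.200 − 562.500 = 25.700 ms

26 ms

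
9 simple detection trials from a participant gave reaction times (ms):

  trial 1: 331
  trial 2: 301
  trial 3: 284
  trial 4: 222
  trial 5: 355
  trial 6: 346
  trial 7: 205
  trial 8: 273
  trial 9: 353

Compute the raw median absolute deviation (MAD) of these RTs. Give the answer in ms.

45 ms

Sorted: 205, 222, 273, 284, 301, 331, 346, 353, 355 → median = 301
|x − 301|: 30, 0, 17, 79, 54, 45, 96, 28, 52
Sorted deviations: 0, 17, 28, 30, 45, 52, 54, 79, 96 → MAD = 45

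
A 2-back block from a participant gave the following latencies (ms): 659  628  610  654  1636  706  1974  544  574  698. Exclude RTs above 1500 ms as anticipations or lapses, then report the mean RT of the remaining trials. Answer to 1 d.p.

634.1 ms

Excluded: 1636, 1974
Retained (n=8): Σ = 5073
Mean = 5073/8 = 634.1250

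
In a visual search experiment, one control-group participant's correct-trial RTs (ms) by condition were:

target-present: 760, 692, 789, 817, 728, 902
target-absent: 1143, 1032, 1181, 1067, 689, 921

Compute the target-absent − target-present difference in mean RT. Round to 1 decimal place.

224.2 ms

M(target-present) = 4688/6 = 781.333
M(target-absent) = 6033/6 = 1005.500
Difference = 1005.500 − 781.333 = 224.167 ms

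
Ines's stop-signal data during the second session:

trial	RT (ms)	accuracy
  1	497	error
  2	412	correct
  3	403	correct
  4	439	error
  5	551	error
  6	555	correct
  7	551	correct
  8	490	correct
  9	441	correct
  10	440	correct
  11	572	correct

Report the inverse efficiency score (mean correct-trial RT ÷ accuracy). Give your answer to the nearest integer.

Correct trials (n=8): 412, 403, 555, 551, 490, 441, 440, 572
Mean correct RT = 3864/8 = 483.0000 ms
Proportion correct = 8/11
IES = 483.0000 / (8/11) = 664.125 ms

664 ms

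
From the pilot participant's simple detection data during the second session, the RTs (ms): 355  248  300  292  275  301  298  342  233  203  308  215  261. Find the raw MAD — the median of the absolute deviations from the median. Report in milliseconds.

31 ms

Sorted: 203, 215, 233, 248, 261, 275, 292, 298, 300, 301, 308, 342, 355 → median = 292
|x − 292|: 63, 44, 8, 0, 17, 9, 6, 50, 59, 89, 16, 77, 31
Sorted deviations: 0, 6, 8, 9, 16, 17, 31, 44, 50, 59, 63, 77, 89 → MAD = 31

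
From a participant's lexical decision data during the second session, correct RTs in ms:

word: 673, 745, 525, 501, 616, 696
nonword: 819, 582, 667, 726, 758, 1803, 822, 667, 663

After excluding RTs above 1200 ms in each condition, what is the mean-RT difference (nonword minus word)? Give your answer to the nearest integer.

nonword: exclude 1803
M(word) = 3756/6 = 626.000
M(nonword) = 5704/8 = 713.000
Difference = 713.000 − 626.000 = 87.000 ms

87 ms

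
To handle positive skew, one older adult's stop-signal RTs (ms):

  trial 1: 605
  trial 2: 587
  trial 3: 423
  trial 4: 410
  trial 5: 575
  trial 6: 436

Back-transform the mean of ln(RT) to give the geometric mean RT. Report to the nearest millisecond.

ln(RT): 6.4052, 6.3750, 6.0474, 6.0162, 6.3544, 6.0776
Mean ln(RT) = 37.2758/6 = 6.21263
Geometric mean = exp(6.21263) = 499.01 ms

499 ms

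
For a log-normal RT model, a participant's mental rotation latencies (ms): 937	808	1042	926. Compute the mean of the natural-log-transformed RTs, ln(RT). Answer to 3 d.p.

ln(RT): 6.8427, 6.6946, 6.9489, 6.8309
Σ ln(RT) = 27.3170
Mean = 27.3170/4 = 6.82925

6.829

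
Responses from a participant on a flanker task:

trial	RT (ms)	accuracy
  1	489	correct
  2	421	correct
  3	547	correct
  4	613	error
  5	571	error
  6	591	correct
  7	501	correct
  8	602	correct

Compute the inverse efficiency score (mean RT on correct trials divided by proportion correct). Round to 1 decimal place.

700.2 ms

Correct trials (n=6): 489, 421, 547, 591, 501, 602
Mean correct RT = 3151/6 = 525.1667 ms
Proportion correct = 6/8
IES = 525.1667 / (6/8) = 700.222 ms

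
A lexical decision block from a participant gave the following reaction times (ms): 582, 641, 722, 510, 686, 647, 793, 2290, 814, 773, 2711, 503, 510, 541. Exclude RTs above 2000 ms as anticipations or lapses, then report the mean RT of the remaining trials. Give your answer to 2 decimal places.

643.50 ms

Excluded: 2290, 2711
Retained (n=12): Σ = 7722
Mean = 7722/12 = 643.5000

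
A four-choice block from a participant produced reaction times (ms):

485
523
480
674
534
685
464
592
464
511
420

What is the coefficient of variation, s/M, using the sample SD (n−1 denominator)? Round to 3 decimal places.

n = 11, Σ = 5832, M = 530.1818
Σ(x−M)² = 74367.636; s = √(74367.636/10) = 86.2367
CV = 86.2367 / 530.1818 = 0.16265

0.163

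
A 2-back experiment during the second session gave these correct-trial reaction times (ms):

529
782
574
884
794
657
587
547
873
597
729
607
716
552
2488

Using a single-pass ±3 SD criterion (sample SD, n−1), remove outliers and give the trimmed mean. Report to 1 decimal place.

673.4 ms

n = 15, ΣRT = 11916, M = 794.400
Σ(x−M)² = 3268021.60; s = √(3268021.60/14) = 483.146
Cutoffs: 794.400 ± 3·483.146 → [-655.0, 2243.8]
Outside: 2488 → excluded.
Retained (n=14): Σ = 9428, mean = 9428/14 = 673.429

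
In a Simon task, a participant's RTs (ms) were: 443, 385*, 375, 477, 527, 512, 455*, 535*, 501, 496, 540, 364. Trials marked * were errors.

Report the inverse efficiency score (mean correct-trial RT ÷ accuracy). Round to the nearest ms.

627 ms

Correct trials (n=9): 443, 375, 477, 527, 512, 501, 496, 540, 364
Mean correct RT = 4235/9 = 470.5556 ms
Proportion correct = 9/12
IES = 470.5556 / (9/12) = 627.407 ms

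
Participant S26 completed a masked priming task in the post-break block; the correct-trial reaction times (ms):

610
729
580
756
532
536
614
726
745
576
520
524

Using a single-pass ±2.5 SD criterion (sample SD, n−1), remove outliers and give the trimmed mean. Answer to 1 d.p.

n = 12, ΣRT = 7448, M = 620.667
Σ(x−M)² = 94920.67; s = √(94920.67/11) = 92.893
Cutoffs: 620.667 ± 2.5·92.893 → [388.4, 852.9]
No RTs fall outside the cutoffs; all 12 retained. Mean = 7448/12 = 620.667

620.7 ms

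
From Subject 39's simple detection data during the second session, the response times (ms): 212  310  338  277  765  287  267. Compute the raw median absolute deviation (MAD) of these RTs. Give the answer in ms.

23 ms

Sorted: 212, 267, 277, 287, 310, 338, 765 → median = 287
|x − 287|: 75, 23, 51, 10, 478, 0, 20
Sorted deviations: 0, 10, 20, 23, 51, 75, 478 → MAD = 23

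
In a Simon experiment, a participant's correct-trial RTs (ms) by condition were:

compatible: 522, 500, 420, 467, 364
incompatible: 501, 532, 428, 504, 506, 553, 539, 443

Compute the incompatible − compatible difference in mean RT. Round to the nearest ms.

46 ms

M(compatible) = 2273/5 = 454.600
M(incompatible) = 4006/8 = 500.750
Difference = 500.750 − 454.600 = 46.150 ms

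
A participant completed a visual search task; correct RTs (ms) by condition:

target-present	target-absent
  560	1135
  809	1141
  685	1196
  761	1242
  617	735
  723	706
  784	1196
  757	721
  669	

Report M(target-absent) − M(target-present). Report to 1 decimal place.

M(target-present) = 6365/9 = 707.222
M(target-absent) = 8072/8 = 1009.000
Difference = 1009.000 − 707.222 = 301.778 ms

301.8 ms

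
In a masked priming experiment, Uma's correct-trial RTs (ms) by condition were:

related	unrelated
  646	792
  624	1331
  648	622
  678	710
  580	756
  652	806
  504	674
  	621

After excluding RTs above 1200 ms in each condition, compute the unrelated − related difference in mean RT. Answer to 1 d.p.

unrelated: exclude 1331
M(related) = 4332/7 = 618.857
M(unrelated) = 4981/7 = 711.571
Difference = 711.571 − 618.857 = 92.714 ms

92.7 ms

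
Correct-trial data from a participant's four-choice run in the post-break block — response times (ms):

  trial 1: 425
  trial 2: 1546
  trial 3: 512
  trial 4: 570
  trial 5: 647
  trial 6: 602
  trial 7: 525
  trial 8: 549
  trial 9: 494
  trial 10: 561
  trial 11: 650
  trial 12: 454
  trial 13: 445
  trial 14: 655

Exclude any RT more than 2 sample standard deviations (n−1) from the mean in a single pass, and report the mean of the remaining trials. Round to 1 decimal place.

545.3 ms

n = 14, ΣRT = 8635, M = 616.786
Σ(x−M)² = 1004302.36; s = √(1004302.36/13) = 277.946
Cutoffs: 616.786 ± 2·277.946 → [60.9, 1172.7]
Outside: 1546 → excluded.
Retained (n=13): Σ = 7089, mean = 7089/13 = 545.308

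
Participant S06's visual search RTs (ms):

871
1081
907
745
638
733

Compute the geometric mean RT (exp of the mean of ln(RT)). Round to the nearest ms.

ln(RT): 6.7696, 6.9856, 6.8101, 6.6134, 6.4583, 6.5971
Mean ln(RT) = 40.2343/6 = 6.70572
Geometric mean = exp(6.70572) = 817.06 ms

817 ms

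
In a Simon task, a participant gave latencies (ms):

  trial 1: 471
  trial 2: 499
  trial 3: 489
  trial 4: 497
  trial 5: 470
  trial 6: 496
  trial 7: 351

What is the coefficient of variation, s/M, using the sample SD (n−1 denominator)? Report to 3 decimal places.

0.113

n = 7, Σ = 3273, M = 467.5714
Σ(x−M)² = 16727.714; s = √(16727.714/6) = 52.8011
CV = 52.8011 / 467.5714 = 0.11293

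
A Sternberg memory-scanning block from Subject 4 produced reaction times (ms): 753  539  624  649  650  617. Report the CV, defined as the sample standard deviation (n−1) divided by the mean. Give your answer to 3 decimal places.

0.108

n = 6, Σ = 3832, M = 638.6667
Σ(x−M)² = 23925.333; s = √(23925.333/5) = 69.1742
CV = 69.1742 / 638.6667 = 0.10831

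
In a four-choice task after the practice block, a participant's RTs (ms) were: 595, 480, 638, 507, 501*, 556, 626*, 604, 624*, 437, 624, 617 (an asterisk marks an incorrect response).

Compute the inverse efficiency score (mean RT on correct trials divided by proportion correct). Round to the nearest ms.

Correct trials (n=9): 595, 480, 638, 507, 556, 604, 437, 624, 617
Mean correct RT = 5058/9 = 562.0000 ms
Proportion correct = 9/12
IES = 562.0000 / (9/12) = 749.333 ms

749 ms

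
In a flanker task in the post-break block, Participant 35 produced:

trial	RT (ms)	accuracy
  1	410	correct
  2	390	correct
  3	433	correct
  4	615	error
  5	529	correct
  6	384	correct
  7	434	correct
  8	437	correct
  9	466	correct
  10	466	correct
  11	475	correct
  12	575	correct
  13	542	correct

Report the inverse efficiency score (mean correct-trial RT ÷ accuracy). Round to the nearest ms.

500 ms

Correct trials (n=12): 410, 390, 433, 529, 384, 434, 437, 466, 466, 475, 575, 542
Mean correct RT = 5541/12 = 461.7500 ms
Proportion correct = 12/13
IES = 461.7500 / (12/13) = 500.229 ms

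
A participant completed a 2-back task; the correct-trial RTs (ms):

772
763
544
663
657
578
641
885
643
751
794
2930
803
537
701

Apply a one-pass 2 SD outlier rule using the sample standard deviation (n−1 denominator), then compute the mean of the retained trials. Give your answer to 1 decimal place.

n = 15, ΣRT = 12662, M = 844.133
Σ(x−M)² = 4802445.73; s = √(4802445.73/14) = 585.689
Cutoffs: 844.133 ± 2·585.689 → [-327.2, 2015.5]
Outside: 2930 → excluded.
Retained (n=14): Σ = 9732, mean = 9732/14 = 695.143

695.1 ms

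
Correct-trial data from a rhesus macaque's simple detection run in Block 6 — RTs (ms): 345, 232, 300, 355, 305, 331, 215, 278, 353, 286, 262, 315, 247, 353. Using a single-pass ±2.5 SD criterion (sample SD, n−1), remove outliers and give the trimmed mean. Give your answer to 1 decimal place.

n = 14, ΣRT = 4177, M = 298.357
Σ(x−M)² = 28623.21; s = √(28623.21/13) = 46.923
Cutoffs: 298.357 ± 2.5·46.923 → [181.0, 415.7]
No RTs fall outside the cutoffs; all 14 retained. Mean = 4177/14 = 298.357

298.4 ms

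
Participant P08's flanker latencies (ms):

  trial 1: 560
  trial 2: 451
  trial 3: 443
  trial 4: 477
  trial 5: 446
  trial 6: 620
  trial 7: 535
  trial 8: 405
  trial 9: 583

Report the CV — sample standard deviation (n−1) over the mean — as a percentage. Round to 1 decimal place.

n = 9, Σ = 4520, M = 502.2222
Σ(x−M)² = 44189.556; s = √(44189.556/8) = 74.3216
CV = 74.3216 / 502.2222 = 0.14799 = 14.799%

14.8%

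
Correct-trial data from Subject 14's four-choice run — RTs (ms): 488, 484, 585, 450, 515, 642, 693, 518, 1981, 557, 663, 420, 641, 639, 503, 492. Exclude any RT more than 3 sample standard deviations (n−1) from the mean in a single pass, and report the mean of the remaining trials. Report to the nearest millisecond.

n = 16, ΣRT = 10271, M = 641.938
Σ(x−M)² = 2014600.94; s = √(2014600.94/15) = 366.479
Cutoffs: 641.938 ± 3·366.479 → [-457.5, 1741.4]
Outside: 1981 → excluded.
Retained (n=15): Σ = 8290, mean = 8290/15 = 552.667

553 ms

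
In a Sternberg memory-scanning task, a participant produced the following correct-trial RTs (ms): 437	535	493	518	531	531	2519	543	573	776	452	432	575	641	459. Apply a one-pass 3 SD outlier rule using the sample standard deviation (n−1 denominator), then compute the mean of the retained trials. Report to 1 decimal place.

n = 15, ΣRT = 10015, M = 667.667
Σ(x−M)² = 3779637.33; s = √(3779637.33/14) = 519.590
Cutoffs: 667.667 ± 3·519.590 → [-891.1, 2226.4]
Outside: 2519 → excluded.
Retained (n=14): Σ = 7496, mean = 7496/14 = 535.429

535.4 ms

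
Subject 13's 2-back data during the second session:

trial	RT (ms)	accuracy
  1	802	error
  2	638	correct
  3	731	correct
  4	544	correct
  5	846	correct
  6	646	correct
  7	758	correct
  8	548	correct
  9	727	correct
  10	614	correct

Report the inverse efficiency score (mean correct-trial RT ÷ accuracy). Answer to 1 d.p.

Correct trials (n=9): 638, 731, 544, 846, 646, 758, 548, 727, 614
Mean correct RT = 6052/9 = 672.4444 ms
Proportion correct = 9/10
IES = 672.4444 / (9/10) = 747.160 ms

747.2 ms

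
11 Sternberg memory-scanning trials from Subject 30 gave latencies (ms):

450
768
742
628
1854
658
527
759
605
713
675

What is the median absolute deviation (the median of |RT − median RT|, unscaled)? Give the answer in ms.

Sorted: 450, 527, 605, 628, 658, 675, 713, 742, 759, 768, 1854 → median = 675
|x − 675|: 225, 93, 67, 47, 1179, 17, 148, 84, 70, 38, 0
Sorted deviations: 0, 17, 38, 47, 67, 70, 84, 93, 148, 225, 1179 → MAD = 70

70 ms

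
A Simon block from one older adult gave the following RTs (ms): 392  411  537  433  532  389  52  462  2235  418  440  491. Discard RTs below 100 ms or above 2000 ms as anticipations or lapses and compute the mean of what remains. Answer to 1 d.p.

450.5 ms

Excluded: 52, 2235
Retained (n=10): Σ = 4505
Mean = 4505/10 = 450.5000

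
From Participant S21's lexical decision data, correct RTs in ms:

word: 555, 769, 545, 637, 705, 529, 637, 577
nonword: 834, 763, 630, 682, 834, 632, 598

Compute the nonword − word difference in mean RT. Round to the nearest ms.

91 ms

M(word) = 4954/8 = 619.250
M(nonword) = 4973/7 = 710.429
Difference = 710.429 − 619.250 = 91.179 ms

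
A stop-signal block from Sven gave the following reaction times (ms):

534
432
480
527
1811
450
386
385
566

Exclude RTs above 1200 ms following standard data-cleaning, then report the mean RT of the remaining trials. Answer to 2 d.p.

Excluded: 1811
Retained (n=8): Σ = 3760
Mean = 3760/8 = 470.0000

470.00 ms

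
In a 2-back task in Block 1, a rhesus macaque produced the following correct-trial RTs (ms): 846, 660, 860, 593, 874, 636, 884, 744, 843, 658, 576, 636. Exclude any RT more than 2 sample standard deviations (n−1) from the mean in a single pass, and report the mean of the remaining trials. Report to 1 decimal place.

734.2 ms

n = 12, ΣRT = 8810, M = 734.167
Σ(x−M)² = 157805.67; s = √(157805.67/11) = 119.775
Cutoffs: 734.167 ± 2·119.775 → [494.6, 973.7]
No RTs fall outside the cutoffs; all 12 retained. Mean = 8810/12 = 734.167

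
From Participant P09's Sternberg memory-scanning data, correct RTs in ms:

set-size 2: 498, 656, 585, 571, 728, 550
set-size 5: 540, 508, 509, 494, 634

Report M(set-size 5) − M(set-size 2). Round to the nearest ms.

M(set-size 2) = 3588/6 = 598.000
M(set-size 5) = 2685/5 = 537.000
Difference = 537.000 − 598.000 = -61.000 ms

-61 ms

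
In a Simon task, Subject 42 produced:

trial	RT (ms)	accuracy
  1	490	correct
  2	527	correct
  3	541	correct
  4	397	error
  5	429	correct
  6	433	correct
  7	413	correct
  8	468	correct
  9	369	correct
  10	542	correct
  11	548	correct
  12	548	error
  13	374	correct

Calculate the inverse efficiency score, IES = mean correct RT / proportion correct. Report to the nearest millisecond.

552 ms

Correct trials (n=11): 490, 527, 541, 429, 433, 413, 468, 369, 542, 548, 374
Mean correct RT = 5134/11 = 466.7273 ms
Proportion correct = 11/13
IES = 466.7273 / (11/13) = 551.587 ms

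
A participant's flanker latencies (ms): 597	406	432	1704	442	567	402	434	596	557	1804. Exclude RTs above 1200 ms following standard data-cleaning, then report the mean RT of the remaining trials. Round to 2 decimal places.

Excluded: 1704, 1804
Retained (n=9): Σ = 4433
Mean = 4433/9 = 492.5556

492.56 ms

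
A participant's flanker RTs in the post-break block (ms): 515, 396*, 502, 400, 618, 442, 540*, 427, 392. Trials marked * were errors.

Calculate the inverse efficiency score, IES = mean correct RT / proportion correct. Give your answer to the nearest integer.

Correct trials (n=7): 515, 502, 400, 618, 442, 427, 392
Mean correct RT = 3296/7 = 470.8571 ms
Proportion correct = 7/9
IES = 470.8571 / (7/9) = 605.388 ms

605 ms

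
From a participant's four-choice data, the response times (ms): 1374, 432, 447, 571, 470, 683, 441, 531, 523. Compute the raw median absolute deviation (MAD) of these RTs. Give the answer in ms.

76 ms

Sorted: 432, 441, 447, 470, 523, 531, 571, 683, 1374 → median = 523
|x − 523|: 851, 91, 76, 48, 53, 160, 82, 8, 0
Sorted deviations: 0, 8, 48, 53, 76, 82, 91, 160, 851 → MAD = 76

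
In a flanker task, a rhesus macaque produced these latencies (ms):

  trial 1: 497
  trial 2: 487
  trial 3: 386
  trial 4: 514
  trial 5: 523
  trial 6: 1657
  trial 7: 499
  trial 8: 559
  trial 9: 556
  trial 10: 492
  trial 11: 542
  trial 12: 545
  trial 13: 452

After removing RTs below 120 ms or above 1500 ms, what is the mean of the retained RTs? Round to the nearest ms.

Excluded: 1657
Retained (n=12): Σ = 6052
Mean = 6052/12 = 504.3333

504 ms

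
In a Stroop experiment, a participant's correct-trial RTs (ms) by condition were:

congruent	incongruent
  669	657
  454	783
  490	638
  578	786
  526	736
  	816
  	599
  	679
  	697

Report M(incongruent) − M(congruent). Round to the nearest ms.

167 ms

M(congruent) = 2717/5 = 543.400
M(incongruent) = 6391/9 = 710.111
Difference = 710.111 − 543.400 = 166.711 ms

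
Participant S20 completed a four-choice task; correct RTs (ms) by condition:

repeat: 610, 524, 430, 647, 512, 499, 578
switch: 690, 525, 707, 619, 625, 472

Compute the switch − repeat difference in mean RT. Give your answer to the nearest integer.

M(repeat) = 3800/7 = 542.857
M(switch) = 3638/6 = 606.333
Difference = 606.333 − 542.857 = 63.476 ms

63 ms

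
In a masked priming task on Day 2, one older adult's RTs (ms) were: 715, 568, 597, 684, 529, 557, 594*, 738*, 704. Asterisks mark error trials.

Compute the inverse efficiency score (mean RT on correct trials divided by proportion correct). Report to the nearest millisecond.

Correct trials (n=7): 715, 568, 597, 684, 529, 557, 704
Mean correct RT = 4354/7 = 622.0000 ms
Proportion correct = 7/9
IES = 622.0000 / (7/9) = 799.714 ms

800 ms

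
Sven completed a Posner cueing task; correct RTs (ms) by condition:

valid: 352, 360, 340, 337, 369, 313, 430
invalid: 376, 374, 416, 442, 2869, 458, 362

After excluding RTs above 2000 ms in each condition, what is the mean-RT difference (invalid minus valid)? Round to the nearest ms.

47 ms

invalid: exclude 2869
M(valid) = 2501/7 = 357.286
M(invalid) = 2428/6 = 404.667
Difference = 404.667 − 357.286 = 47.381 ms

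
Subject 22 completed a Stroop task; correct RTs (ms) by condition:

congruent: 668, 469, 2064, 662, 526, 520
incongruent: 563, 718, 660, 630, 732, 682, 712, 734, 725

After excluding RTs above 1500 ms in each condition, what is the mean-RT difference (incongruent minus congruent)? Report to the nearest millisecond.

congruent: exclude 2064
M(congruent) = 2845/5 = 569.000
M(incongruent) = 6156/9 = 684.000
Difference = 684.000 − 569.000 = 115.000 ms

115 ms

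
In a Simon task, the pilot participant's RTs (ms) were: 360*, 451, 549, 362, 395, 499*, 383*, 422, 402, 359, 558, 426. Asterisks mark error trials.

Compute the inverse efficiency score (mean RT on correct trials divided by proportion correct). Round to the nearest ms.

581 ms

Correct trials (n=9): 451, 549, 362, 395, 422, 402, 359, 558, 426
Mean correct RT = 3924/9 = 436.0000 ms
Proportion correct = 9/12
IES = 436.0000 / (9/12) = 581.333 ms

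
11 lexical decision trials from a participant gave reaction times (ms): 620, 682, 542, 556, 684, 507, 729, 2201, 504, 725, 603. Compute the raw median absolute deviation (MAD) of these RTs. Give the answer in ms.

Sorted: 504, 507, 542, 556, 603, 620, 682, 684, 725, 729, 2201 → median = 620
|x − 620|: 0, 62, 78, 64, 64, 113, 109, 1581, 116, 105, 17
Sorted deviations: 0, 17, 62, 64, 64, 78, 105, 109, 113, 116, 1581 → MAD = 78

78 ms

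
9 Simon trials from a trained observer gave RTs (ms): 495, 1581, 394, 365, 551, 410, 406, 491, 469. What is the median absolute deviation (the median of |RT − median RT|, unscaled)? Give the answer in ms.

63 ms

Sorted: 365, 394, 406, 410, 469, 491, 495, 551, 1581 → median = 469
|x − 469|: 26, 1112, 75, 104, 82, 59, 63, 22, 0
Sorted deviations: 0, 22, 26, 59, 63, 75, 82, 104, 1112 → MAD = 63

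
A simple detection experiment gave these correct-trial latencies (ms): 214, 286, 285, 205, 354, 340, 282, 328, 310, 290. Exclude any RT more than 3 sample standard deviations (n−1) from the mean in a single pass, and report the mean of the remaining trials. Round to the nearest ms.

289 ms

n = 10, ΣRT = 2894, M = 289.400
Σ(x−M)² = 21542.40; s = √(21542.40/9) = 48.924
Cutoffs: 289.400 ± 3·48.924 → [142.6, 436.2]
No RTs fall outside the cutoffs; all 10 retained. Mean = 2894/10 = 289.400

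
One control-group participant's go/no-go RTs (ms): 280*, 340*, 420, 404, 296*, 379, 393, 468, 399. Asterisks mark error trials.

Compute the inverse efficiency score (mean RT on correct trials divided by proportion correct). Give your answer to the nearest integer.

Correct trials (n=6): 420, 404, 379, 393, 468, 399
Mean correct RT = 2463/6 = 410.5000 ms
Proportion correct = 6/9
IES = 410.5000 / (6/9) = 615.750 ms

616 ms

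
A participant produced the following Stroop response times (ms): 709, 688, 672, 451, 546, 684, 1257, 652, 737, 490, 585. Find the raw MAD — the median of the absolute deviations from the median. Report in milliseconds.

Sorted: 451, 490, 546, 585, 652, 672, 684, 688, 709, 737, 1257 → median = 672
|x − 672|: 37, 16, 0, 221, 126, 12, 585, 20, 65, 182, 87
Sorted deviations: 0, 12, 16, 20, 37, 65, 87, 126, 182, 221, 585 → MAD = 65

65 ms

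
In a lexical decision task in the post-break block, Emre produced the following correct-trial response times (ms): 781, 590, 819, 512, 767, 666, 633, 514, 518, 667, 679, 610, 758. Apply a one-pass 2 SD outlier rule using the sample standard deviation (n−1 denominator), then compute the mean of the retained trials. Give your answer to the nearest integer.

655 ms

n = 13, ΣRT = 8514, M = 654.923
Σ(x−M)² = 132598.92; s = √(132598.92/12) = 105.119
Cutoffs: 654.923 ± 2·105.119 → [444.7, 865.2]
No RTs fall outside the cutoffs; all 13 retained. Mean = 8514/13 = 654.923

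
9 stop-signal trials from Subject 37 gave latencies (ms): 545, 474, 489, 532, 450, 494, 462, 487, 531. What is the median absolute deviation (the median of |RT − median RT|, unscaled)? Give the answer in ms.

Sorted: 450, 462, 474, 487, 489, 494, 531, 532, 545 → median = 489
|x − 489|: 56, 15, 0, 43, 39, 5, 27, 2, 42
Sorted deviations: 0, 2, 5, 15, 27, 39, 42, 43, 56 → MAD = 27

27 ms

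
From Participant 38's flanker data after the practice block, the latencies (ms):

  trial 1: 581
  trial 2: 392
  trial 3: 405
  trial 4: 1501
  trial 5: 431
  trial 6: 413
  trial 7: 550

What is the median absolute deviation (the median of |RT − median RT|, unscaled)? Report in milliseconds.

Sorted: 392, 405, 413, 431, 550, 581, 1501 → median = 431
|x − 431|: 150, 39, 26, 1070, 0, 18, 119
Sorted deviations: 0, 18, 26, 39, 119, 150, 1070 → MAD = 39

39 ms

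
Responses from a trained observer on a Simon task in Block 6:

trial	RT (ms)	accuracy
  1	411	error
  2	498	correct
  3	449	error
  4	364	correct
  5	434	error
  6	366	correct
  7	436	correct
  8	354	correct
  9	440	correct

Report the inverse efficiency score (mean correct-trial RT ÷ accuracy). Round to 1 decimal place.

Correct trials (n=6): 498, 364, 366, 436, 354, 440
Mean correct RT = 2458/6 = 409.6667 ms
Proportion correct = 6/9
IES = 409.6667 / (6/9) = 614.500 ms

614.5 ms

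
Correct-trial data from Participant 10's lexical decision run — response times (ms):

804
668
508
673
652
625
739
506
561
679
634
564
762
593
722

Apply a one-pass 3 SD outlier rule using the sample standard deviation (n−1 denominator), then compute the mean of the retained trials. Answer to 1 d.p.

646.0 ms

n = 15, ΣRT = 9690, M = 646.000
Σ(x−M)² = 111170.00; s = √(111170.00/14) = 89.111
Cutoffs: 646.000 ± 3·89.111 → [378.7, 913.3]
No RTs fall outside the cutoffs; all 15 retained. Mean = 9690/15 = 646.000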